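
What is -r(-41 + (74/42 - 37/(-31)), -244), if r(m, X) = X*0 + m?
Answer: 24767/651 ≈ 38.045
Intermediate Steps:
r(m, X) = m (r(m, X) = 0 + m = m)
-r(-41 + (74/42 - 37/(-31)), -244) = -(-41 + (74/42 - 37/(-31))) = -(-41 + (74*(1/42) - 37*(-1/31))) = -(-41 + (37/21 + 37/31)) = -(-41 + 1924/651) = -1*(-24767/651) = 24767/651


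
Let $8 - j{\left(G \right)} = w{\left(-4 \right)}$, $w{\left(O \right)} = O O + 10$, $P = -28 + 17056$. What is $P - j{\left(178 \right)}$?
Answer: $17046$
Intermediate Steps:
$P = 17028$
$w{\left(O \right)} = 10 + O^{2}$ ($w{\left(O \right)} = O^{2} + 10 = 10 + O^{2}$)
$j{\left(G \right)} = -18$ ($j{\left(G \right)} = 8 - \left(10 + \left(-4\right)^{2}\right) = 8 - \left(10 + 16\right) = 8 - 26 = -18$)
$P - j{\left(178 \right)} = 17028 - -18 = 17028 + 18 = 17046$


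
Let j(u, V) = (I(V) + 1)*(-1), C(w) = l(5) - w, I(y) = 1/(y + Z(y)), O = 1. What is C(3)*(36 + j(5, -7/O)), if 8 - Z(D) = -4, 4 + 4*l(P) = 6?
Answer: -87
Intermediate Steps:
l(P) = ½ (l(P) = -1 + (¼)*6 = -1 + 3/2 = ½)
Z(D) = 12 (Z(D) = 8 - 1*(-4) = 8 + 4 = 12)
I(y) = 1/(12 + y) (I(y) = 1/(y + 12) = 1/(12 + y))
C(w) = ½ - w
j(u, V) = -1 - 1/(12 + V) (j(u, V) = (1/(12 + V) + 1)*(-1) = (1 + 1/(12 + V))*(-1) = -1 - 1/(12 + V))
C(3)*(36 + j(5, -7/O)) = (½ - 1*3)*(36 + (-13 - (-7)/1)/(12 - 7/1)) = (½ - 3)*(36 + (-13 - (-7))/(12 - 7*1)) = -5*(36 + (-13 - 1*(-7))/(12 - 7))/2 = -5*(36 + (-13 + 7)/5)/2 = -5*(36 + (⅕)*(-6))/2 = -5*(36 - 6/5)/2 = -5/2*174/5 = -87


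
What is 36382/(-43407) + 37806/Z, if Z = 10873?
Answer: 1245463556/471964311 ≈ 2.6389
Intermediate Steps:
36382/(-43407) + 37806/Z = 36382/(-43407) + 37806/10873 = 36382*(-1/43407) + 37806*(1/10873) = -36382/43407 + 37806/10873 = 1245463556/471964311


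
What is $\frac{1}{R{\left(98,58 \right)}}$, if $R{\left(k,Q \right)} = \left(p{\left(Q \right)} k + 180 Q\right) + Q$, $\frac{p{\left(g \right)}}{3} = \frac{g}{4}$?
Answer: $\frac{1}{14761} \approx 6.7746 \cdot 10^{-5}$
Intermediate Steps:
$p{\left(g \right)} = \frac{3 g}{4}$ ($p{\left(g \right)} = 3 \frac{g}{4} = \frac{3 g}{4}$)
$R{\left(k,Q \right)} = 181 Q + \frac{3 Q k}{4}$ ($R{\left(k,Q \right)} = \left(\frac{3 Q}{4} k + 180 Q\right) + Q = \left(\frac{3 Q k}{4} + 180 Q\right) + Q = \left(180 Q + \frac{3 Q k}{4}\right) + Q = 181 Q + \frac{3 Q k}{4}$)
$\frac{1}{R{\left(98,58 \right)}} = \frac{1}{\frac{1}{4} \cdot 58 \left(724 + 3 \cdot 98\right)} = \frac{1}{\frac{1}{4} \cdot 58 \left(724 + 294\right)} = \frac{1}{\frac{1}{4} \cdot 58 \cdot 1018} = \frac{1}{14761}$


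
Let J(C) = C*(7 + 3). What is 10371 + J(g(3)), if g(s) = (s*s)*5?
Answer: 10821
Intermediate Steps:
g(s) = 5*s² (g(s) = s²*5 = 5*s²)
J(C) = 10*C (J(C) = C*10 = 10*C)
10371 + J(g(3)) = 10371 + 10*(5*3²) = 10371 + 10*(5*9) = 10371 + 10*45 = 10371 + 450 = 10821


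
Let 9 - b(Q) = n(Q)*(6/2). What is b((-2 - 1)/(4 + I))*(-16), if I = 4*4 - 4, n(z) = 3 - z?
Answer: 9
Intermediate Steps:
I = 12 (I = 16 - 4 = 12)
b(Q) = 3*Q (b(Q) = 9 - (3 - Q)*6/2 = 9 - (3 - Q)*6*(1/2) = 9 - (3 - Q)*3 = 9 - (9 - 3*Q) = 9 + (-9 + 3*Q) = 3*Q)
b((-2 - 1)/(4 + I))*(-16) = (3*((-2 - 1)/(4 + 12)))*(-16) = (3*(-3/16))*(-16) = -9/16*(-16) = 9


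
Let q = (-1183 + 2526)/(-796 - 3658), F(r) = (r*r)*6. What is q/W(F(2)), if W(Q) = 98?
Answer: -79/25676 ≈ -0.0030768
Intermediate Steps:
F(r) = 6*r**2 (F(r) = r**2*6 = 6*r**2)
q = -79/262 (q = 1343/(-4454) = 1343*(-1/4454) = -79/262 ≈ -0.30153)
q/W(F(2)) = -79/262/98 = -79/262*1/98 = -79/25676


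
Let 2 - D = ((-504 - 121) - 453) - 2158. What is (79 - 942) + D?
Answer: 2375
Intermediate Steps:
D = 3238 (D = 2 - (((-504 - 121) - 453) - 2158) = 2 - ((-625 - 453) - 2158) = 2 - (-1078 - 2158) = 2 - 1*(-3236) = 2 + 3236 = 3238)
(79 - 942) + D = (79 - 942) + 3238 = -863 + 3238 = 2375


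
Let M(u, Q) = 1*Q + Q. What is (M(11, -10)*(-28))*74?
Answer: 41440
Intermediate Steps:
M(u, Q) = 2*Q (M(u, Q) = Q + Q = 2*Q)
(M(11, -10)*(-28))*74 = ((2*(-10))*(-28))*74 = -20*(-28)*74 = 560*74 = 41440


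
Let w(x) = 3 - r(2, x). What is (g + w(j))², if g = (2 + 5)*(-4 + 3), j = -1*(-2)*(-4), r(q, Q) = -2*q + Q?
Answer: 64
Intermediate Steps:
r(q, Q) = Q - 2*q
j = -8 (j = 2*(-4) = -8)
g = -7 (g = 7*(-1) = -7)
w(x) = 7 - x (w(x) = 3 - (x - 2*2) = 3 - (x - 4) = 3 - (-4 + x) = 3 + (4 - x) = 7 - x)
(g + w(j))² = (-7 + (7 - 1*(-8)))² = (-7 + (7 + 8))² = (-7 + 15)² = 8² = 64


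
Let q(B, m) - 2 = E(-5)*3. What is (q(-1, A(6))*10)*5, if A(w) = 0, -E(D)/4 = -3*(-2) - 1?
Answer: -2900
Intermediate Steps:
E(D) = -20 (E(D) = -4*(-3*(-2) - 1) = -4*(6 - 1) = -4*5 = -20)
q(B, m) = -58 (q(B, m) = 2 - 20*3 = 2 - 60 = -58)
(q(-1, A(6))*10)*5 = -58*10*5 = -580*5 = -2900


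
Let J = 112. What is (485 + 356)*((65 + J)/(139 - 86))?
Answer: 148857/53 ≈ 2808.6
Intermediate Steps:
(485 + 356)*((65 + J)/(139 - 86)) = (485 + 356)*((65 + 112)/(139 - 86)) = 841*(177/53) = 148857/53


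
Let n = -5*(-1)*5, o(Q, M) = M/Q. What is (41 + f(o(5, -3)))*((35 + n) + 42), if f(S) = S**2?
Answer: 105468/25 ≈ 4218.7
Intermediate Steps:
n = 25 (n = 5*5 = 25)
(41 + f(o(5, -3)))*((35 + n) + 42) = (41 + (-3/5)**2)*((35 + 25) + 42) = (41 + (-3*1/5)**2)*(60 + 42) = (41 + (-3/5)**2)*102 = (41 + 9/25)*102 = (1034/25)*102 = 105468/25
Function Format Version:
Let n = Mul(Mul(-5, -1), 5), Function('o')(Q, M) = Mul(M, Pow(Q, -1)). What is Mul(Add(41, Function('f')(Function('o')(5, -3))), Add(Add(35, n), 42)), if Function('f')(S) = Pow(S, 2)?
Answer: Rational(105468, 25) ≈ 4218.7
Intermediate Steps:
n = 25 (n = Mul(5, 5) = 25)
Mul(Add(41, Function('f')(Function('o')(5, -3))), Add(Add(35, n), 42)) = Mul(Add(41, Pow(Mul(-3, Pow(5, -1)), 2)), Add(Add(35, 25), 42)) = Mul(Add(41, Pow(Mul(-3, Rational(1, 5)), 2)), Add(60, 42)) = Mul(Add(41, Pow(Rational(-3, 5), 2)), 102) = Mul(Add(41, Rational(9, 25)), 102) = Mul(Rational(1034, 25), 102) = Rational(105468, 25)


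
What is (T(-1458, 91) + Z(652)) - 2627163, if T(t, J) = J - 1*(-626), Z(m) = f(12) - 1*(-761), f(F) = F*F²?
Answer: -2623957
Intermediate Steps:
f(F) = F³
Z(m) = 2489 (Z(m) = 12³ - 1*(-761) = 1728 + 761 = 2489)
T(t, J) = 626 + J (T(t, J) = J + 626 = 626 + J)
(T(-1458, 91) + Z(652)) - 2627163 = ((626 + 91) + 2489) - 2627163 = (717 + 2489) - 2627163 = 3206 - 2627163 = -2623957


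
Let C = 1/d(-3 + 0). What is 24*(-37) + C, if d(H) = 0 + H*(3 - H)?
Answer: -15985/18 ≈ -888.06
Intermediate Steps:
d(H) = H*(3 - H)
C = -1/18 (C = 1/((-3 + 0)*(3 - (-3 + 0))) = 1/(-3*(3 - 1*(-3))) = 1/(-3*(3 + 3)) = 1/(-3*6) = 1/(-18) = -1/18 ≈ -0.055556)
24*(-37) + C = 24*(-37) - 1/18 = -888 - 1/18 = -15985/18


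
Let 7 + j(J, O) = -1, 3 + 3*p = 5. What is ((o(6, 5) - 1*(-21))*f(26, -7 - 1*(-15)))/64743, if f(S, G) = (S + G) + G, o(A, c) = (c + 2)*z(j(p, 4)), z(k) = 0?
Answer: 42/3083 ≈ 0.013623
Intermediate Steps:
p = 2/3 (p = -1 + (1/3)*5 = -1 + 5/3 = 2/3 ≈ 0.66667)
j(J, O) = -8 (j(J, O) = -7 - 1 = -8)
o(A, c) = 0 (o(A, c) = (c + 2)*0 = (2 + c)*0 = 0)
f(S, G) = S + 2*G (f(S, G) = (G + S) + G = S + 2*G)
((o(6, 5) - 1*(-21))*f(26, -7 - 1*(-15)))/64743 = ((0 - 1*(-21))*(26 + 2*(-7 - 1*(-15))))/64743 = ((0 + 21)*(26 + 2*(-7 + 15)))*(1/64743) = (21*(26 + 2*8))*(1/64743) = (21*(26 + 16))*(1/64743) = (21*42)*(1/64743) = 882*(1/64743) = 42/3083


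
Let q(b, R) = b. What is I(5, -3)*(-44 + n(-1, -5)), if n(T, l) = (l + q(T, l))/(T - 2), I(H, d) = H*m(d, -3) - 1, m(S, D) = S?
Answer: 672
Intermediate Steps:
I(H, d) = -1 + H*d (I(H, d) = H*d - 1 = -1 + H*d)
n(T, l) = (T + l)/(-2 + T) (n(T, l) = (l + T)/(T - 2) = (T + l)/(-2 + T))
I(5, -3)*(-44 + n(-1, -5)) = (-1 + 5*(-3))*(-44 + (-1 - 5)/(-2 - 1)) = (-1 - 15)*(-44 - 6/(-3)) = -16*(-44 - ⅓*(-6)) = -16*(-44 + 2) = -16*(-42) = 672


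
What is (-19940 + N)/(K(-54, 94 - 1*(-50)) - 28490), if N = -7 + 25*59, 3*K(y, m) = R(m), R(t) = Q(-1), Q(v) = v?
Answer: 55416/85471 ≈ 0.64836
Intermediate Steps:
R(t) = -1
K(y, m) = -1/3 (K(y, m) = (1/3)*(-1) = -1/3)
N = 1468 (N = -7 + 1475 = 1468)
(-19940 + N)/(K(-54, 94 - 1*(-50)) - 28490) = (-19940 + 1468)/(-1/3 - 28490) = -18472/(-85471/3) = -18472*(-3/85471) = 55416/85471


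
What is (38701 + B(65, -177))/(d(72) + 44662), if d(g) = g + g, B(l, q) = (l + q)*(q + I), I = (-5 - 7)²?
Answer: 42397/44806 ≈ 0.94623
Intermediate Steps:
I = 144 (I = (-12)² = 144)
B(l, q) = (144 + q)*(l + q) (B(l, q) = (l + q)*(q + 144) = (l + q)*(144 + q) = (144 + q)*(l + q))
d(g) = 2*g
(38701 + B(65, -177))/(d(72) + 44662) = (38701 + ((-177)² + 144*65 + 144*(-177) + 65*(-177)))/(2*72 + 44662) = (38701 + (31329 + 9360 - 25488 - 11505))/(144 + 44662) = (38701 + 3696)/44806 = 42397*(1/44806) = 42397/44806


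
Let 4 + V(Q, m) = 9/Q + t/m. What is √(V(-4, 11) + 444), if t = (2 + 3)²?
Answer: √212971/22 ≈ 20.977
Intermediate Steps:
t = 25 (t = 5² = 25)
V(Q, m) = -4 + 9/Q + 25/m (V(Q, m) = -4 + (9/Q + 25/m) = -4 + 9/Q + 25/m)
√(V(-4, 11) + 444) = √((-4 + 9/(-4) + 25/11) + 444) = √((-4 + 9*(-¼) + 25*(1/11)) + 444) = √((-4 - 9/4 + 25/11) + 444) = √(-175/44 + 444) = √(19361/44) = √212971/22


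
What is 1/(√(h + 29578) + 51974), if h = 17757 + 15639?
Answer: 25987/1350616851 - 37*√46/2701233702 ≈ 1.9148e-5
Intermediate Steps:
h = 33396
1/(√(h + 29578) + 51974) = 1/(√(33396 + 29578) + 51974) = 1/(√62974 + 51974) = 1/(37*√46 + 51974) = 1/(51974 + 37*√46)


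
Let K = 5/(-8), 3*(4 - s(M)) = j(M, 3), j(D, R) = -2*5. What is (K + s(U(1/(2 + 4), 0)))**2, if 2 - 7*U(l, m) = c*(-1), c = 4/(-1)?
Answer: 25921/576 ≈ 45.002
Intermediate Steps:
c = -4 (c = 4*(-1) = -4)
j(D, R) = -10
U(l, m) = -2/7 (U(l, m) = 2/7 - (-4)*(-1)/7 = 2/7 - 1/7*4 = 2/7 - 4/7 = -2/7)
s(M) = 22/3 (s(M) = 4 - 1/3*(-10) = 4 + 10/3 = 22/3)
K = -5/8 (K = 5*(-1/8) = -5/8 ≈ -0.62500)
(K + s(U(1/(2 + 4), 0)))**2 = (-5/8 + 22/3)**2 = (161/24)**2 = 25921/576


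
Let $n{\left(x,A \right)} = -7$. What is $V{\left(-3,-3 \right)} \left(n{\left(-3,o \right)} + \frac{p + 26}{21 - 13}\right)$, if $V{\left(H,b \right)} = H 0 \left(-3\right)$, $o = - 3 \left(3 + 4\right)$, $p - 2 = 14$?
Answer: $0$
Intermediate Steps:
$p = 16$ ($p = 2 + 14 = 16$)
$o = -21$ ($o = \left(-3\right) 7 = -21$)
$V{\left(H,b \right)} = 0$ ($V{\left(H,b \right)} = 0 \left(-3\right) = 0$)
$V{\left(-3,-3 \right)} \left(n{\left(-3,o \right)} + \frac{p + 26}{21 - 13}\right) = 0 \left(-7 + \frac{16 + 26}{21 - 13}\right) = 0 \left(-7 + \frac{42}{8}\right) = 0 \left(-7 + 42 \cdot \frac{1}{8}\right) = 0 \left(-7 + \frac{21}{4}\right) = 0 \left(- \frac{7}{4}\right) = 0$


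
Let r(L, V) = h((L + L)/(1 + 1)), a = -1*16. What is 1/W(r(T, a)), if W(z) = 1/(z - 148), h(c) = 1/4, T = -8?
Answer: -591/4 ≈ -147.75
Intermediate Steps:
a = -16
h(c) = ¼
r(L, V) = ¼
W(z) = 1/(-148 + z)
1/W(r(T, a)) = 1/(1/(-148 + ¼)) = 1/(1/(-591/4)) = 1/(-4/591) = -591/4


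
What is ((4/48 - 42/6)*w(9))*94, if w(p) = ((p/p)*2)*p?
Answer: -11703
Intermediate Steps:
w(p) = 2*p (w(p) = (1*2)*p = 2*p)
((4/48 - 42/6)*w(9))*94 = ((4/48 - 42/6)*(2*9))*94 = ((4*(1/48) - 42*⅙)*18)*94 = ((1/12 - 7)*18)*94 = -83/12*18*94 = -249/2*94 = -11703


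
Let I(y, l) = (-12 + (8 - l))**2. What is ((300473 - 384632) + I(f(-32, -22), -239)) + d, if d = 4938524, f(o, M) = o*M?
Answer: 4909590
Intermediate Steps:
f(o, M) = M*o
I(y, l) = (-4 - l)**2
((300473 - 384632) + I(f(-32, -22), -239)) + d = ((300473 - 384632) + (4 - 239)**2) + 4938524 = (-84159 + (-235)**2) + 4938524 = (-84159 + 55225) + 4938524 = -28934 + 4938524 = 4909590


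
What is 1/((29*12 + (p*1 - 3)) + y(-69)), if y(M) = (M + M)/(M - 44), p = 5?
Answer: 113/39688 ≈ 0.0028472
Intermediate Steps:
y(M) = 2*M/(-44 + M) (y(M) = (2*M)/(-44 + M) = 2*M/(-44 + M))
1/((29*12 + (p*1 - 3)) + y(-69)) = 1/((29*12 + (5*1 - 3)) + 2*(-69)/(-44 - 69)) = 1/((348 + (5 - 3)) + 2*(-69)/(-113)) = 1/((348 + 2) + 2*(-69)*(-1/113)) = 1/(350 + 138/113) = 1/(39688/113) = 113/39688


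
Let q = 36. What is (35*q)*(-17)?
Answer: -21420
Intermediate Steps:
(35*q)*(-17) = (35*36)*(-17) = 1260*(-17) = -21420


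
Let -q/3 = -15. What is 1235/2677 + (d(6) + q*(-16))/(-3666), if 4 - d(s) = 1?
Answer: 2148973/3271294 ≈ 0.65692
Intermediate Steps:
q = 45 (q = -3*(-15) = 45)
d(s) = 3 (d(s) = 4 - 1*1 = 4 - 1 = 3)
1235/2677 + (d(6) + q*(-16))/(-3666) = 1235/2677 + (3 + 45*(-16))/(-3666) = 1235*(1/2677) + (3 - 720)*(-1/3666) = 1235/2677 - 717*(-1/3666) = 1235/2677 + 239/1222 = 2148973/3271294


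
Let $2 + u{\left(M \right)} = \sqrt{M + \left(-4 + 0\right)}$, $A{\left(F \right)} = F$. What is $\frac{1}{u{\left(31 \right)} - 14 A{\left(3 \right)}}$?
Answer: $- \frac{44}{1909} - \frac{3 \sqrt{3}}{1909} \approx -0.025771$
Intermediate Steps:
$u{\left(M \right)} = -2 + \sqrt{-4 + M}$ ($u{\left(M \right)} = -2 + \sqrt{M + \left(-4 + 0\right)} = -2 + \sqrt{M - 4} = -2 + \sqrt{-4 + M}$)
$\frac{1}{u{\left(31 \right)} - 14 A{\left(3 \right)}} = \frac{1}{\left(-2 + \sqrt{-4 + 31}\right) - 42} = \frac{1}{\left(-2 + \sqrt{27}\right) - 42} = \frac{1}{\left(-2 + 3 \sqrt{3}\right) - 42} = \frac{1}{-44 + 3 \sqrt{3}}$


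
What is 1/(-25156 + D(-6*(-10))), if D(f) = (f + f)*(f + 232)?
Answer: 1/9884 ≈ 0.00010117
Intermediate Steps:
D(f) = 2*f*(232 + f) (D(f) = (2*f)*(232 + f) = 2*f*(232 + f))
1/(-25156 + D(-6*(-10))) = 1/(-25156 + 2*(-6*(-10))*(232 - 6*(-10))) = 1/(-25156 + 2*60*(232 + 60)) = 1/(-25156 + 2*60*292) = 1/(-25156 + 35040) = 1/9884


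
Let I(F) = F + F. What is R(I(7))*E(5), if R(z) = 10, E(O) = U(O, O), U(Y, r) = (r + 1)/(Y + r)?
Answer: 6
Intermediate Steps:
I(F) = 2*F
U(Y, r) = (1 + r)/(Y + r)
E(O) = (1 + O)/(2*O) (E(O) = (1 + O)/(O + O) = (1 + O)/((2*O)) = (1/(2*O))*(1 + O) = (1 + O)/(2*O))
R(I(7))*E(5) = 10*((½)*(1 + 5)/5) = 10*((½)*(⅕)*6) = 10*(⅗) = 6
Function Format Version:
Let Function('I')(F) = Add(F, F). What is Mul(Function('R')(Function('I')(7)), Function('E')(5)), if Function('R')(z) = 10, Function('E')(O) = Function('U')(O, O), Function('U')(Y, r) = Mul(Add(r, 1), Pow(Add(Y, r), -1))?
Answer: 6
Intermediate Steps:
Function('I')(F) = Mul(2, F)
Function('U')(Y, r) = Mul(Pow(Add(Y, r), -1), Add(1, r)) (Function('U')(Y, r) = Mul(Add(1, r), Pow(Add(Y, r), -1)) = Mul(Pow(Add(Y, r), -1), Add(1, r)))
Function('E')(O) = Mul(Rational(1, 2), Pow(O, -1), Add(1, O)) (Function('E')(O) = Mul(Pow(Add(O, O), -1), Add(1, O)) = Mul(Pow(Mul(2, O), -1), Add(1, O)) = Mul(Mul(Rational(1, 2), Pow(O, -1)), Add(1, O)) = Mul(Rational(1, 2), Pow(O, -1), Add(1, O)))
Mul(Function('R')(Function('I')(7)), Function('E')(5)) = Mul(10, Mul(Rational(1, 2), Pow(5, -1), Add(1, 5))) = Mul(10, Mul(Rational(1, 2), Rational(1, 5), 6)) = Mul(10, Rational(3, 5)) = 6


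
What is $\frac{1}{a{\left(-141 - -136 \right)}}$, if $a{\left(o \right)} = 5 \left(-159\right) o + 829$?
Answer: $\frac{1}{4804} \approx 0.00020816$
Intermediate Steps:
$a{\left(o \right)} = 829 - 795 o$ ($a{\left(o \right)} = - 795 o + 829 = 829 - 795 o$)
$\frac{1}{a{\left(-141 - -136 \right)}} = \frac{1}{829 - 795 \left(-141 - -136\right)} = \frac{1}{829 - 795 \left(-141 + 136\right)} = \frac{1}{829 - -3975} = \frac{1}{829 + 3975} = \frac{1}{4804}$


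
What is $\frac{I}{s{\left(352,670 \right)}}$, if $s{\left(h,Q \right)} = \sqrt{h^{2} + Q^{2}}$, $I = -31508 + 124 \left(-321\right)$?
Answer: $- \frac{35656 \sqrt{143201}}{143201} \approx -94.224$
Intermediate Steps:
$I = -71312$ ($I = -31508 - 39804 = -71312$)
$s{\left(h,Q \right)} = \sqrt{Q^{2} + h^{2}}$
$\frac{I}{s{\left(352,670 \right)}} = - \frac{71312}{\sqrt{670^{2} + 352^{2}}} = - \frac{71312}{\sqrt{448900 + 123904}} = - \frac{71312}{\sqrt{572804}} = - \frac{71312}{2 \sqrt{143201}} = - 71312 \frac{\sqrt{143201}}{286402} = - \frac{35656 \sqrt{143201}}{143201}$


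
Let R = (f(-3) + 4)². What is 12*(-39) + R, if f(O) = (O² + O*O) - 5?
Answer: -179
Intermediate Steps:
f(O) = -5 + 2*O² (f(O) = (O² + O²) - 5 = 2*O² - 5 = -5 + 2*O²)
R = 289 (R = ((-5 + 2*(-3)²) + 4)² = ((-5 + 2*9) + 4)² = ((-5 + 18) + 4)² = (13 + 4)² = 17² = 289)
12*(-39) + R = 12*(-39) + 289 = -468 + 289 = -179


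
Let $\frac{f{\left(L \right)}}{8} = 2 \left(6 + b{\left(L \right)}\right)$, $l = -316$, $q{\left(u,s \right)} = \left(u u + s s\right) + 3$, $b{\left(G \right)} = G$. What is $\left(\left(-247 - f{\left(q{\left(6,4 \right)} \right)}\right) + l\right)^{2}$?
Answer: $2368521$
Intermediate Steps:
$q{\left(u,s \right)} = 3 + s^{2} + u^{2}$ ($q{\left(u,s \right)} = \left(u^{2} + s^{2}\right) + 3 = \left(s^{2} + u^{2}\right) + 3 = 3 + s^{2} + u^{2}$)
$f{\left(L \right)} = 96 + 16 L$ ($f{\left(L \right)} = 8 \cdot 2 \left(6 + L\right) = 8 \left(12 + 2 L\right) = 96 + 16 L$)
$\left(\left(-247 - f{\left(q{\left(6,4 \right)} \right)}\right) + l\right)^{2} = \left(\left(-247 - \left(96 + 16 \left(3 + 4^{2} + 6^{2}\right)\right)\right) - 316\right)^{2} = \left(\left(-247 - \left(96 + 16 \left(3 + 16 + 36\right)\right)\right) - 316\right)^{2} = \left(\left(-247 - \left(96 + 16 \cdot 55\right)\right) - 316\right)^{2} = \left(\left(-247 - \left(96 + 880\right)\right) - 316\right)^{2} = \left(\left(-247 - 976\right) - 316\right)^{2} = \left(-1223 - 316\right)^{2} = \left(-1539\right)^{2} = 2368521$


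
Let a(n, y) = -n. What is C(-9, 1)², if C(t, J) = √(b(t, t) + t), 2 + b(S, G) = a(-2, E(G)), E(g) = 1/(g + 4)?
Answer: -9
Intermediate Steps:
E(g) = 1/(4 + g)
b(S, G) = 0 (b(S, G) = -2 - 1*(-2) = -2 + 2 = 0)
C(t, J) = √t (C(t, J) = √(0 + t) = √t)
C(-9, 1)² = (√(-9))² = (3*I)² = -9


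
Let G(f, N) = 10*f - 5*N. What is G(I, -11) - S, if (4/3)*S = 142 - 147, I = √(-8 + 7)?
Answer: 235/4 + 10*I ≈ 58.75 + 10.0*I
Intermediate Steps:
I
G(f, N) = -5*N + 10*f
S = -15/4 (S = 3*(142 - 147)/4 = (¾)*(-5) = -15/4 ≈ -3.7500)
G(I, -11) - S = (-5*(-11) + 10*I) - 1*(-15/4) = (55 + 10*I) + 15/4 = 235/4 + 10*I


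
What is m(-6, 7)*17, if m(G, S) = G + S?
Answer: 17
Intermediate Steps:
m(-6, 7)*17 = (-6 + 7)*17 = 1*17 = 17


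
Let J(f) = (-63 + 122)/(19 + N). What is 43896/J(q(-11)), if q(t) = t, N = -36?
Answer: -12648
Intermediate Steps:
J(f) = -59/17 (J(f) = (-63 + 122)/(19 - 36) = 59/(-17) = 59*(-1/17) = -59/17)
43896/J(q(-11)) = 43896/(-59/17) = 43896*(-17/59) = -12648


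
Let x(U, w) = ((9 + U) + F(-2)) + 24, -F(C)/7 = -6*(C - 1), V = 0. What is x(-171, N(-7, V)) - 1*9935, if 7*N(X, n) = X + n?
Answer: -10199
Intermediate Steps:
F(C) = -42 + 42*C (F(C) = -(-42)*(C - 1) = -(-42)*(-1 + C) = -7*(6 - 6*C) = -42 + 42*C)
N(X, n) = X/7 + n/7 (N(X, n) = (X + n)/7 = X/7 + n/7)
x(U, w) = -93 + U (x(U, w) = ((9 + U) + (-42 + 42*(-2))) + 24 = ((9 + U) + (-42 - 84)) + 24 = ((9 + U) - 126) + 24 = (-117 + U) + 24 = -93 + U)
x(-171, N(-7, V)) - 1*9935 = (-93 - 171) - 1*9935 = -264 - 9935 = -10199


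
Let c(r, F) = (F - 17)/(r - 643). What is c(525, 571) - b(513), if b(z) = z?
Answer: -30544/59 ≈ -517.70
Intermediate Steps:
c(r, F) = (-17 + F)/(-643 + r)
c(525, 571) - b(513) = (-17 + 571)/(-643 + 525) - 1*513 = 554/(-118) - 513 = -1/118*554 - 513 = -277/59 - 513 = -30544/59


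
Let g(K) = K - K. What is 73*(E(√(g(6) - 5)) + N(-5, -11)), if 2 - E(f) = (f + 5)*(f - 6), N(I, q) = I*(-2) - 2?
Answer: 3285 + 73*I*√5 ≈ 3285.0 + 163.23*I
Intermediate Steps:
g(K) = 0
N(I, q) = -2 - 2*I (N(I, q) = -2*I - 2 = -2 - 2*I)
E(f) = 2 - (-6 + f)*(5 + f) (E(f) = 2 - (f + 5)*(f - 6) = 2 - (5 + f)*(-6 + f) = 2 - (-6 + f)*(5 + f))
73*(E(√(g(6) - 5)) + N(-5, -11)) = 73*((32 + √(0 - 5) - (√(0 - 5))²) + (-2 - 2*(-5))) = 73*((32 + √(-5) - (√(-5))²) + (-2 + 10)) = 73*((32 + I*√5 - (I*√5)²) + 8) = 73*((32 + I*√5 - 1*(-5)) + 8) = 73*((32 + I*√5 + 5) + 8) = 73*((37 + I*√5) + 8) = 73*(45 + I*√5) = 3285 + 73*I*√5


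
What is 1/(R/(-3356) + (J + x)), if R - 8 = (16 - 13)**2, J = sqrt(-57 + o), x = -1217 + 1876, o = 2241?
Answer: 1060297996/695217034735 - 22525472*sqrt(546)/4866519243145 ≈ 0.0014170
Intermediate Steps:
x = 659
J = 2*sqrt(546) (J = sqrt(-57 + 2241) = sqrt(2184) = 2*sqrt(546) ≈ 46.733)
R = 17 (R = 8 + (16 - 13)**2 = 8 + 3**2 = 8 + 9 = 17)
1/(R/(-3356) + (J + x)) = 1/(17/(-3356) + (2*sqrt(546) + 659)) = 1/(17*(-1/3356) + (659 + 2*sqrt(546))) = 1/(-17/3356 + (659 + 2*sqrt(546))) = 1/(2211587/3356 + 2*sqrt(546))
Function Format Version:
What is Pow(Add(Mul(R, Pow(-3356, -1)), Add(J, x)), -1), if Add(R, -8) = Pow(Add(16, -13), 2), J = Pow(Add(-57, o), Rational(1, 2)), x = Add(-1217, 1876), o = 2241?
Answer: Add(Rational(1060297996, 695217034735), Mul(Rational(-22525472, 4866519243145), Pow(546, Rational(1, 2)))) ≈ 0.0014170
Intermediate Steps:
x = 659
J = Mul(2, Pow(546, Rational(1, 2))) (J = Pow(Add(-57, 2241), Rational(1, 2)) = Pow(2184, Rational(1, 2)) = Mul(2, Pow(546, Rational(1, 2))) ≈ 46.733)
R = 17 (R = Add(8, Pow(Add(16, -13), 2)) = Add(8, Pow(3, 2)) = Add(8, 9) = 17)
Pow(Add(Mul(R, Pow(-3356, -1)), Add(J, x)), -1) = Pow(Add(Mul(17, Pow(-3356, -1)), Add(Mul(2, Pow(546, Rational(1, 2))), 659)), -1) = Pow(Add(Mul(17, Rational(-1, 3356)), Add(659, Mul(2, Pow(546, Rational(1, 2))))), -1) = Pow(Add(Rational(-17, 3356), Add(659, Mul(2, Pow(546, Rational(1, 2))))), -1) = Pow(Add(Rational(2211587, 3356), Mul(2, Pow(546, Rational(1, 2)))), -1)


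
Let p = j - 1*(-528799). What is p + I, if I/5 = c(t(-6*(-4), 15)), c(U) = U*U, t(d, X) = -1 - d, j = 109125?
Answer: 641049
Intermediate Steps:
c(U) = U²
p = 637924 (p = 109125 - 1*(-528799) = 109125 + 528799 = 637924)
I = 3125 (I = 5*(-1 - (-6)*(-4))² = 5*(-1 - 1*24)² = 5*(-1 - 24)² = 5*(-25)² = 5*625 = 3125)
p + I = 637924 + 3125 = 641049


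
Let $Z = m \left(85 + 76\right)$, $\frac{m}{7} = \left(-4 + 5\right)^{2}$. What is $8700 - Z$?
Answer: $7573$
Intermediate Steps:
$m = 7$ ($m = 7 \left(-4 + 5\right)^{2} = 7 \cdot 1^{2} = 7 \cdot 1 = 7$)
$Z = 1127$ ($Z = 7 \left(85 + 76\right) = 7 \cdot 161 = 1127$)
$8700 - Z = 8700 - 1127 = 7573$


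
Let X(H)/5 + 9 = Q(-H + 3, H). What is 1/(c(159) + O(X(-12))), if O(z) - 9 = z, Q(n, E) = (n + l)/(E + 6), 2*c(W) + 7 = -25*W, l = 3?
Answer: -1/2042 ≈ -0.00048972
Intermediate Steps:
c(W) = -7/2 - 25*W/2 (c(W) = -7/2 + (-25*W)/2 = -7/2 - 25*W/2)
Q(n, E) = (3 + n)/(6 + E) (Q(n, E) = (n + 3)/(E + 6) = (3 + n)/(6 + E))
X(H) = -45 + 5*(6 - H)/(6 + H) (X(H) = -45 + 5*((3 + (-H + 3))/(6 + H)) = -45 + 5*((3 + (3 - H))/(6 + H)) = -45 + 5*((6 - H)/(6 + H)) = -45 + 5*(6 - H)/(6 + H))
O(z) = 9 + z
1/(c(159) + O(X(-12))) = 1/((-7/2 - 25/2*159) + (9 + 10*(-24 - 5*(-12))/(6 - 12))) = 1/((-7/2 - 3975/2) + (9 + 10*(-24 + 60)/(-6))) = 1/(-1991 + (9 + 10*(-⅙)*36)) = 1/(-1991 + (9 - 60)) = 1/(-1991 - 51) = 1/(-2042) = -1/2042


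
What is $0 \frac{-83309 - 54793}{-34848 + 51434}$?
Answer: $0$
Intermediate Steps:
$0 \frac{-83309 - 54793}{-34848 + 51434} = 0 \left(- \frac{138102}{16586}\right) = 0 \left(\left(-138102\right) \frac{1}{16586}\right) = 0 \left(- \frac{69051}{8293}\right) = 0$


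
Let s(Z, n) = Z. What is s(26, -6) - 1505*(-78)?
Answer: 117416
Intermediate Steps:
s(26, -6) - 1505*(-78) = 26 - 1505*(-78) = 26 + 117390 = 117416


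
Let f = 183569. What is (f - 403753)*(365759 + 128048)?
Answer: -108728400488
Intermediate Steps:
(f - 403753)*(365759 + 128048) = (183569 - 403753)*(365759 + 128048) = -220184*493807 = -108728400488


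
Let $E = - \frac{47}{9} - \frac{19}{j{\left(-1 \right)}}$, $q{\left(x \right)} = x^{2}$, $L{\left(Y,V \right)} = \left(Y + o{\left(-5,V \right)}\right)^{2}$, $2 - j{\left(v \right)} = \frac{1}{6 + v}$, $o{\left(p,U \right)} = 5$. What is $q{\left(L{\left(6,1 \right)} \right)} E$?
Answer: $- \frac{2079022}{9} \approx -2.31 \cdot 10^{5}$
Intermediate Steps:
$j{\left(v \right)} = 2 - \frac{1}{6 + v}$
$L{\left(Y,V \right)} = \left(5 + Y\right)^{2}$ ($L{\left(Y,V \right)} = \left(Y + 5\right)^{2} = \left(5 + Y\right)^{2}$)
$E = - \frac{142}{9}$ ($E = - \frac{47}{9} - \frac{19}{\frac{1}{6 - 1} \left(11 + 2 \left(-1\right)\right)} = \left(-47\right) \frac{1}{9} - \frac{19}{\frac{1}{5} \left(11 - 2\right)} = - \frac{47}{9} - \frac{19}{\frac{1}{5} \cdot 9} = - \frac{47}{9} - \frac{19}{\frac{9}{5}} = - \frac{47}{9} - \frac{95}{9} = - \frac{142}{9} \approx -15.778$)
$q{\left(L{\left(6,1 \right)} \right)} E = \left(\left(5 + 6\right)^{2}\right)^{2} \left(- \frac{142}{9}\right) = \left(11^{2}\right)^{2} \left(- \frac{142}{9}\right) = 121^{2} \left(- \frac{142}{9}\right) = 14641 \left(- \frac{142}{9}\right) = - \frac{2079022}{9}$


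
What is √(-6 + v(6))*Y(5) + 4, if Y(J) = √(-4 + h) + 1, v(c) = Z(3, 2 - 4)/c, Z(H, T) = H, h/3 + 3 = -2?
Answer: 4 - √418/2 + I*√22/2 ≈ -6.2225 + 2.3452*I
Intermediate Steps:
h = -15 (h = -9 + 3*(-2) = -9 - 6 = -15)
v(c) = 3/c
Y(J) = 1 + I*√19 (Y(J) = √(-4 - 15) + 1 = √(-19) + 1 = I*√19 + 1 = 1 + I*√19)
√(-6 + v(6))*Y(5) + 4 = √(-6 + 3/6)*(1 + I*√19) + 4 = √(-6 + 3*(⅙))*(1 + I*√19) + 4 = √(-6 + ½)*(1 + I*√19) + 4 = √(-11/2)*(1 + I*√19) + 4 = (I*√22/2)*(1 + I*√19) + 4 = I*√22*(1 + I*√19)/2 + 4 = 4 + I*√22*(1 + I*√19)/2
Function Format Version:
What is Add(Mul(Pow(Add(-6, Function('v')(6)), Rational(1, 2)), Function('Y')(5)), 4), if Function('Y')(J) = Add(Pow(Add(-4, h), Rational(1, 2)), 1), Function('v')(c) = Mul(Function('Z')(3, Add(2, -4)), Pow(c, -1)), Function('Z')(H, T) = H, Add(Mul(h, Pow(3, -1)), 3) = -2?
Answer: Add(4, Mul(Rational(-1, 2), Pow(418, Rational(1, 2))), Mul(Rational(1, 2), I, Pow(22, Rational(1, 2)))) ≈ Add(-6.2225, Mul(2.3452, I))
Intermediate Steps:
h = -15 (h = Add(-9, Mul(3, -2)) = Add(-9, -6) = -15)
Function('v')(c) = Mul(3, Pow(c, -1))
Function('Y')(J) = Add(1, Mul(I, Pow(19, Rational(1, 2)))) (Function('Y')(J) = Add(Pow(Add(-4, -15), Rational(1, 2)), 1) = Add(Pow(-19, Rational(1, 2)), 1) = Add(Mul(I, Pow(19, Rational(1, 2))), 1) = Add(1, Mul(I, Pow(19, Rational(1, 2)))))
Add(Mul(Pow(Add(-6, Function('v')(6)), Rational(1, 2)), Function('Y')(5)), 4) = Add(Mul(Pow(Add(-6, Mul(3, Pow(6, -1))), Rational(1, 2)), Add(1, Mul(I, Pow(19, Rational(1, 2))))), 4) = Add(Mul(Pow(Add(-6, Mul(3, Rational(1, 6))), Rational(1, 2)), Add(1, Mul(I, Pow(19, Rational(1, 2))))), 4) = Add(Mul(Pow(Add(-6, Rational(1, 2)), Rational(1, 2)), Add(1, Mul(I, Pow(19, Rational(1, 2))))), 4) = Add(Mul(Pow(Rational(-11, 2), Rational(1, 2)), Add(1, Mul(I, Pow(19, Rational(1, 2))))), 4) = Add(Mul(Mul(Rational(1, 2), I, Pow(22, Rational(1, 2))), Add(1, Mul(I, Pow(19, Rational(1, 2))))), 4) = Add(Mul(Rational(1, 2), I, Pow(22, Rational(1, 2)), Add(1, Mul(I, Pow(19, Rational(1, 2))))), 4) = Add(4, Mul(Rational(1, 2), I, Pow(22, Rational(1, 2)), Add(1, Mul(I, Pow(19, Rational(1, 2))))))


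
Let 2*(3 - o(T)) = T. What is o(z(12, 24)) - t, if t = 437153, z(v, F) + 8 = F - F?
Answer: -437146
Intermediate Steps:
z(v, F) = -8 (z(v, F) = -8 + (F - F) = -8 + 0 = -8)
o(T) = 3 - T/2
o(z(12, 24)) - t = (3 - ½*(-8)) - 1*437153 = (3 + 4) - 437153 = 7 - 437153 = -437146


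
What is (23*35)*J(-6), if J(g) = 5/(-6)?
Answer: -4025/6 ≈ -670.83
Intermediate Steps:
J(g) = -5/6 (J(g) = 5*(-1/6) = -5/6)
(23*35)*J(-6) = (23*35)*(-5/6) = 805*(-5/6) = -4025/6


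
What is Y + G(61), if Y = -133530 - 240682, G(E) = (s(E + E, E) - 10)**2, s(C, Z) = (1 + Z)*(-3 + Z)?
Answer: 12485184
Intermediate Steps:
G(E) = (-13 + E**2 - 2*E)**2 (G(E) = ((-3 + E**2 - 2*E) - 10)**2 = (-13 + E**2 - 2*E)**2)
Y = -374212
Y + G(61) = -374212 + (13 - 1*61**2 + 2*61)**2 = -374212 + (13 - 1*3721 + 122)**2 = -374212 + (13 - 3721 + 122)**2 = -374212 + (-3586)**2 = -374212 + 12859396 = 12485184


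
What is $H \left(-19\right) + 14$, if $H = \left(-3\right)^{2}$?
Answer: $-157$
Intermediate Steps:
$H = 9$
$H \left(-19\right) + 14 = 9 \left(-19\right) + 14 = -171 + 14 = -157$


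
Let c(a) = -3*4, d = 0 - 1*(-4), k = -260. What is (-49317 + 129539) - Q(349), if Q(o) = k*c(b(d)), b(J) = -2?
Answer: 77102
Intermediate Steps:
d = 4 (d = 0 + 4 = 4)
c(a) = -12
Q(o) = 3120 (Q(o) = -260*(-12) = 3120)
(-49317 + 129539) - Q(349) = (-49317 + 129539) - 1*3120 = 80222 - 3120 = 77102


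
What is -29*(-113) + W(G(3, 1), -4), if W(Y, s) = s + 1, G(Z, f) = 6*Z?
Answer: 3274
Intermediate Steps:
W(Y, s) = 1 + s
-29*(-113) + W(G(3, 1), -4) = -29*(-113) + (1 - 4) = 3277 - 3 = 3274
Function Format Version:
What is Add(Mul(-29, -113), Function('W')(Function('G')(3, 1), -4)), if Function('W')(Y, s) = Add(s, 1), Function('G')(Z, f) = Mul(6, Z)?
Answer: 3274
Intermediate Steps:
Function('W')(Y, s) = Add(1, s)
Add(Mul(-29, -113), Function('W')(Function('G')(3, 1), -4)) = Add(Mul(-29, -113), Add(1, -4)) = Add(3277, -3) = 3274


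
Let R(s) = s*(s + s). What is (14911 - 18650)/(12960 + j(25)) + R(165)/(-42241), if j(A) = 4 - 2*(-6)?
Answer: -864482299/548119216 ≈ -1.5772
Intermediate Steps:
R(s) = 2*s**2 (R(s) = s*(2*s) = 2*s**2)
j(A) = 16 (j(A) = 4 + 12 = 16)
(14911 - 18650)/(12960 + j(25)) + R(165)/(-42241) = (14911 - 18650)/(12960 + 16) + (2*165**2)/(-42241) = -3739/12976 + (2*27225)*(-1/42241) = -3739*1/12976 + 54450*(-1/42241) = -3739/12976 - 54450/42241 = -864482299/548119216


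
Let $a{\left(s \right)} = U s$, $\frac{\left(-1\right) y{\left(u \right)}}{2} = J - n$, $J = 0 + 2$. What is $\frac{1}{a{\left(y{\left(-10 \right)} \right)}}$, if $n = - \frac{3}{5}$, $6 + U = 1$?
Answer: $\frac{1}{26} \approx 0.038462$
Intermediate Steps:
$U = -5$ ($U = -6 + 1 = -5$)
$J = 2$
$n = - \frac{3}{5}$ ($n = \left(-3\right) \frac{1}{5} = - \frac{3}{5} \approx -0.6$)
$y{\left(u \right)} = - \frac{26}{5}$ ($y{\left(u \right)} = - 2 \left(2 - - \frac{3}{5}\right) = - 2 \left(2 + \frac{3}{5}\right) = \left(-2\right) \frac{13}{5} = - \frac{26}{5}$)
$a{\left(s \right)} = - 5 s$
$\frac{1}{a{\left(y{\left(-10 \right)} \right)}} = \frac{1}{\left(-5\right) \left(- \frac{26}{5}\right)} = \frac{1}{26}$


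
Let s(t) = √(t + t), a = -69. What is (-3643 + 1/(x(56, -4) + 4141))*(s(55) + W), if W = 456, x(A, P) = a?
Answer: -845554815/509 - 14834295*√110/4072 ≈ -1.6994e+6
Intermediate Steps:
x(A, P) = -69
s(t) = √2*√t (s(t) = √(2*t) = √2*√t)
(-3643 + 1/(x(56, -4) + 4141))*(s(55) + W) = (-3643 + 1/(-69 + 4141))*(√2*√55 + 456) = (-3643 + 1/4072)*(√110 + 456) = (-3643 + 1/4072)*(456 + √110) = -14834295*(456 + √110)/4072 = -845554815/509 - 14834295*√110/4072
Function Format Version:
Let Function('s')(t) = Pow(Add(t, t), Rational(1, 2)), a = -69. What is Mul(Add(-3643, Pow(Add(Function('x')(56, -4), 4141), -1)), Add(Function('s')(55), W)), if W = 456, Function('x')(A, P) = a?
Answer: Add(Rational(-845554815, 509), Mul(Rational(-14834295, 4072), Pow(110, Rational(1, 2)))) ≈ -1.6994e+6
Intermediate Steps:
Function('x')(A, P) = -69
Function('s')(t) = Mul(Pow(2, Rational(1, 2)), Pow(t, Rational(1, 2))) (Function('s')(t) = Pow(Mul(2, t), Rational(1, 2)) = Mul(Pow(2, Rational(1, 2)), Pow(t, Rational(1, 2))))
Mul(Add(-3643, Pow(Add(Function('x')(56, -4), 4141), -1)), Add(Function('s')(55), W)) = Mul(Add(-3643, Pow(Add(-69, 4141), -1)), Add(Mul(Pow(2, Rational(1, 2)), Pow(55, Rational(1, 2))), 456)) = Mul(Add(-3643, Pow(4072, -1)), Add(Pow(110, Rational(1, 2)), 456)) = Mul(Add(-3643, Rational(1, 4072)), Add(456, Pow(110, Rational(1, 2)))) = Mul(Rational(-14834295, 4072), Add(456, Pow(110, Rational(1, 2)))) = Add(Rational(-845554815, 509), Mul(Rational(-14834295, 4072), Pow(110, Rational(1, 2))))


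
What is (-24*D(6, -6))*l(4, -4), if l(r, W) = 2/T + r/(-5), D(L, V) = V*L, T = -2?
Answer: -7776/5 ≈ -1555.2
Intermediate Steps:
D(L, V) = L*V
l(r, W) = -1 - r/5 (l(r, W) = 2/(-2) + r/(-5) = 2*(-½) + r*(-⅕) = -1 - r/5)
(-24*D(6, -6))*l(4, -4) = (-144*(-6))*(-1 - ⅕*4) = (-24*(-36))*(-1 - ⅘) = 864*(-9/5) = -7776/5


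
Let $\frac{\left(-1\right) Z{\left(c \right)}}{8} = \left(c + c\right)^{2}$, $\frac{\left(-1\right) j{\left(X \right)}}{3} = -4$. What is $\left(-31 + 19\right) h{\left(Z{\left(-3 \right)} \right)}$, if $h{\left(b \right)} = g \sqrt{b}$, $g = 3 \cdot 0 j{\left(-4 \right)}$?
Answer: $0$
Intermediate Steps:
$j{\left(X \right)} = 12$ ($j{\left(X \right)} = \left(-3\right) \left(-4\right) = 12$)
$Z{\left(c \right)} = - 32 c^{2}$ ($Z{\left(c \right)} = - 8 \left(c + c\right)^{2} = - 8 \left(2 c\right)^{2} = - 8 \cdot 4 c^{2} = - 32 c^{2}$)
$g = 0$ ($g = 3 \cdot 0 \cdot 12 = 0 \cdot 12 = 0$)
$h{\left(b \right)} = 0$ ($h{\left(b \right)} = 0 \sqrt{b} = 0$)
$\left(-31 + 19\right) h{\left(Z{\left(-3 \right)} \right)} = \left(-31 + 19\right) 0 = \left(-12\right) 0 = 0$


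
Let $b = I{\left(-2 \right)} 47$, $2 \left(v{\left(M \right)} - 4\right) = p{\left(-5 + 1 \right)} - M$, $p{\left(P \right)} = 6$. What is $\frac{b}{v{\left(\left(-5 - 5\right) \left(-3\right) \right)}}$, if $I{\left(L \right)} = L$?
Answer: $\frac{47}{4} \approx 11.75$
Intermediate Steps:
$v{\left(M \right)} = 7 - \frac{M}{2}$ ($v{\left(M \right)} = 4 + \frac{6 - M}{2} = 4 - \left(-3 + \frac{M}{2}\right) = 7 - \frac{M}{2}$)
$b = -94$ ($b = \left(-2\right) 47 = -94$)
$\frac{b}{v{\left(\left(-5 - 5\right) \left(-3\right) \right)}} = - \frac{94}{7 - \frac{\left(-5 - 5\right) \left(-3\right)}{2}} = - \frac{94}{7 - \frac{\left(-10\right) \left(-3\right)}{2}} = - \frac{94}{7 - 15} = - \frac{94}{-8} = \left(-94\right) \left(- \frac{1}{8}\right) = \frac{47}{4}$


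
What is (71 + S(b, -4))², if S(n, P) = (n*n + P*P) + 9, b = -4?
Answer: 12544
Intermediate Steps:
S(n, P) = 9 + P² + n² (S(n, P) = (n² + P²) + 9 = (P² + n²) + 9 = 9 + P² + n²)
(71 + S(b, -4))² = (71 + (9 + (-4)² + (-4)²))² = (71 + (9 + 16 + 16))² = (71 + 41)² = 112² = 12544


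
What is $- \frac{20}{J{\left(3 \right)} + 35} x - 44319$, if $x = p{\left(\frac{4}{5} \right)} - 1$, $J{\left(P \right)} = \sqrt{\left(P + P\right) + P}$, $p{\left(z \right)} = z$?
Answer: $- \frac{842059}{19} \approx -44319.0$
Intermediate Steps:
$J{\left(P \right)} = \sqrt{3} \sqrt{P}$ ($J{\left(P \right)} = \sqrt{2 P + P} = \sqrt{3 P} = \sqrt{3} \sqrt{P}$)
$x = - \frac{1}{5}$ ($x = \frac{4}{5} - 1 = - \frac{1}{5} \approx -0.2$)
$- \frac{20}{J{\left(3 \right)} + 35} x - 44319 = - \frac{20}{\sqrt{3} \sqrt{3} + 35} \left(- \frac{1}{5}\right) - 44319 = - \frac{20}{3 + 35} \left(- \frac{1}{5}\right) - 44319 = - \frac{20}{38} \left(- \frac{1}{5}\right) - 44319 = \left(-20\right) \frac{1}{38} \left(- \frac{1}{5}\right) - 44319 = \left(- \frac{10}{19}\right) \left(- \frac{1}{5}\right) - 44319 = \frac{2}{19} - 44319 = - \frac{842059}{19}$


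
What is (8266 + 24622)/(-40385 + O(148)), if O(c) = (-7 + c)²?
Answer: -4111/2563 ≈ -1.6040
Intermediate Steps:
(8266 + 24622)/(-40385 + O(148)) = (8266 + 24622)/(-40385 + (-7 + 148)²) = 32888/(-40385 + 141²) = 32888/(-40385 + 19881) = 32888/(-20504) = 32888*(-1/20504) = -4111/2563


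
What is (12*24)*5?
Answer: 1440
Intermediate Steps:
(12*24)*5 = 288*5 = 1440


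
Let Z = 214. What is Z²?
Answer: 45796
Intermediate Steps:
Z² = 214² = 45796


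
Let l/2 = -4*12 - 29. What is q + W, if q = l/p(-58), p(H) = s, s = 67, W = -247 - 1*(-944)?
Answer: 46545/67 ≈ 694.70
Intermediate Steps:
W = 697 (W = -247 + 944 = 697)
p(H) = 67
l = -154 (l = 2*(-4*12 - 29) = 2*(-48 - 29) = 2*(-77) = -154)
q = -154/67 ≈ -2.2985
q + W = -154/67 + 697 = 46545/67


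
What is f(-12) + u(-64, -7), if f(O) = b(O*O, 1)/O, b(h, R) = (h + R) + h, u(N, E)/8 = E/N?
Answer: -557/24 ≈ -23.208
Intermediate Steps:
u(N, E) = 8*E/N (u(N, E) = 8*(E/N) = 8*E/N)
b(h, R) = R + 2*h (b(h, R) = (R + h) + h = R + 2*h)
f(O) = (1 + 2*O**2)/O (f(O) = (1 + 2*(O*O))/O = (1 + 2*O**2)/O)
f(-12) + u(-64, -7) = (1/(-12) + 2*(-12)) + 8*(-7)/(-64) = (-1/12 - 24) + 8*(-7)*(-1/64) = -289/12 + 7/8 = -557/24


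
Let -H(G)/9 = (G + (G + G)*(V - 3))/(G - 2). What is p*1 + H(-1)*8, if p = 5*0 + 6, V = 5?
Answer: -114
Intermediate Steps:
p = 6 (p = 0 + 6 = 6)
H(G) = -45*G/(-2 + G) (H(G) = -9*(G + (G + G)*(5 - 3))/(G - 2) = -9*(G + (2*G)*2)/(-2 + G) = -9*(G + 4*G)/(-2 + G) = -9*5*G/(-2 + G) = -45*G/(-2 + G))
p*1 + H(-1)*8 = 6*1 - 45*(-1)/(-2 - 1)*8 = 6 - 45*(-1)/(-3)*8 = 6 - 45*(-1)*(-⅓)*8 = 6 - 15*8 = 6 - 120 = -114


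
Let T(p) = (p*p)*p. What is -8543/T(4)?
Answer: -8543/64 ≈ -133.48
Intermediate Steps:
T(p) = p³ (T(p) = p²*p = p³)
-8543/T(4) = -8543/(4³) = -8543/64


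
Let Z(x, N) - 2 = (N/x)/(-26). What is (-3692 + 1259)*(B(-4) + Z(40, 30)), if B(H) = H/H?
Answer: -751797/104 ≈ -7228.8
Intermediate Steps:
B(H) = 1
Z(x, N) = 2 - N/(26*x) (Z(x, N) = 2 + (N/x)/(-26) = 2 + (N/x)*(-1/26) = 2 - N/(26*x))
(-3692 + 1259)*(B(-4) + Z(40, 30)) = (-3692 + 1259)*(1 + (2 - 1/26*30/40)) = -2433*(1 + (2 - 1/26*30*1/40)) = -2433*(1 + (2 - 3/104)) = -2433*(1 + 205/104) = -2433*309/104 = -751797/104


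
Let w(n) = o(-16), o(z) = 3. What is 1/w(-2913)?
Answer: ⅓ ≈ 0.33333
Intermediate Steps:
w(n) = 3
1/w(-2913) = 1/3 = ⅓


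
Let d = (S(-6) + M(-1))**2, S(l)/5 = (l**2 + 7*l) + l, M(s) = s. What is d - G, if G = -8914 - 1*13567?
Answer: 26202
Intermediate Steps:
S(l) = 5*l**2 + 40*l (S(l) = 5*((l**2 + 7*l) + l) = 5*(l**2 + 8*l) = 5*l**2 + 40*l)
G = -22481 (G = -8914 - 13567 = -22481)
d = 3721 (d = (5*(-6)*(8 - 6) - 1)**2 = (5*(-6)*2 - 1)**2 = (-60 - 1)**2 = (-61)**2 = 3721)
d - G = 3721 - 1*(-22481) = 3721 + 22481 = 26202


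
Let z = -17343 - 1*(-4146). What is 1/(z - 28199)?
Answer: -1/41396 ≈ -2.4157e-5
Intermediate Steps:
z = -13197 (z = -17343 + 4146 = -13197)
1/(z - 28199) = 1/(-13197 - 28199) = 1/(-41396) = -1/41396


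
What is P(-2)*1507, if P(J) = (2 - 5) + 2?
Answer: -1507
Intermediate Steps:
P(J) = -1 (P(J) = -3 + 2 = -1)
P(-2)*1507 = -1*1507 = -1507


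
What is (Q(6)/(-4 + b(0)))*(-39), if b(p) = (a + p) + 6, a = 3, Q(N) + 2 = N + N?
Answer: -78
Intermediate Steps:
Q(N) = -2 + 2*N (Q(N) = -2 + (N + N) = -2 + 2*N)
b(p) = 9 + p (b(p) = (3 + p) + 6 = 9 + p)
(Q(6)/(-4 + b(0)))*(-39) = ((-2 + 2*6)/(-4 + (9 + 0)))*(-39) = ((-2 + 12)/(-4 + 9))*(-39) = (10/5)*(-39) = ((⅕)*10)*(-39) = 2*(-39) = -78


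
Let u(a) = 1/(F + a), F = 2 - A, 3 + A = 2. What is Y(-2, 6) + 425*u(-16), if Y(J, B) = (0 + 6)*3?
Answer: -191/13 ≈ -14.692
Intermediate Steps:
A = -1 (A = -3 + 2 = -1)
Y(J, B) = 18 (Y(J, B) = 6*3 = 18)
F = 3 (F = 2 - 1*(-1) = 2 + 1 = 3)
u(a) = 1/(3 + a)
Y(-2, 6) + 425*u(-16) = 18 + 425/(3 - 16) = 18 + 425/(-13) = 18 + 425*(-1/13) = 18 - 425/13 = -191/13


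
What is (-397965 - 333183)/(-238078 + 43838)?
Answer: 182787/48560 ≈ 3.7641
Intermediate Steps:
(-397965 - 333183)/(-238078 + 43838) = -731148/(-194240) = -731148*(-1/194240) = 182787/48560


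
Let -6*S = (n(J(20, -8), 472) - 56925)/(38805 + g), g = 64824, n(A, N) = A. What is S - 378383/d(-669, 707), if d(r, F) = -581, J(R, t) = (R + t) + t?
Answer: 235301782543/361250694 ≈ 651.35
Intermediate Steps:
J(R, t) = R + 2*t
S = 56921/621774 (S = -((20 + 2*(-8)) - 56925)/(6*(38805 + 64824)) = -((20 - 16) - 56925)/(6*103629) = -(4 - 56925)/(6*103629) = -(-56921)/(6*103629) = -⅙*(-56921/103629) = 56921/621774 ≈ 0.091546)
S - 378383/d(-669, 707) = 56921/621774 - 378383/(-581) = 56921/621774 - 378383*(-1/581) = 56921/621774 + 378383/581 = 235301782543/361250694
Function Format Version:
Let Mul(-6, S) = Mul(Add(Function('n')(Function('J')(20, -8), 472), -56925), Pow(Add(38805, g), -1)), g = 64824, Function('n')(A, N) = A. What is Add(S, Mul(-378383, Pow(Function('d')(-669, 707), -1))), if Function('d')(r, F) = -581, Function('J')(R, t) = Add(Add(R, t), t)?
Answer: Rational(235301782543, 361250694) ≈ 651.35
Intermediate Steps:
Function('J')(R, t) = Add(R, Mul(2, t))
S = Rational(56921, 621774) (S = Mul(Rational(-1, 6), Mul(Add(Add(20, Mul(2, -8)), -56925), Pow(Add(38805, 64824), -1))) = Mul(Rational(-1, 6), Mul(Add(Add(20, -16), -56925), Pow(103629, -1))) = Mul(Rational(-1, 6), Mul(Add(4, -56925), Rational(1, 103629))) = Mul(Rational(-1, 6), Mul(-56921, Rational(1, 103629))) = Mul(Rational(-1, 6), Rational(-56921, 103629)) = Rational(56921, 621774) ≈ 0.091546)
Add(S, Mul(-378383, Pow(Function('d')(-669, 707), -1))) = Add(Rational(56921, 621774), Mul(-378383, Pow(-581, -1))) = Add(Rational(56921, 621774), Mul(-378383, Rational(-1, 581))) = Add(Rational(56921, 621774), Rational(378383, 581)) = Rational(235301782543, 361250694)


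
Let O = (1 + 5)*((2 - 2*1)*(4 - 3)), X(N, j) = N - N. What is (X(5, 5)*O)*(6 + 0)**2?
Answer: 0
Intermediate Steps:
X(N, j) = 0
O = 0 (O = 6*((2 - 2)*1) = 6*(0*1) = 6*0 = 0)
(X(5, 5)*O)*(6 + 0)**2 = (0*0)*(6 + 0)**2 = 0*6**2 = 0*36 = 0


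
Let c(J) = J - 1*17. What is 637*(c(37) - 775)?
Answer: -480935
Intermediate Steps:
c(J) = -17 + J (c(J) = J - 17 = -17 + J)
637*(c(37) - 775) = 637*((-17 + 37) - 775) = 637*(20 - 775) = 637*(-755) = -480935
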